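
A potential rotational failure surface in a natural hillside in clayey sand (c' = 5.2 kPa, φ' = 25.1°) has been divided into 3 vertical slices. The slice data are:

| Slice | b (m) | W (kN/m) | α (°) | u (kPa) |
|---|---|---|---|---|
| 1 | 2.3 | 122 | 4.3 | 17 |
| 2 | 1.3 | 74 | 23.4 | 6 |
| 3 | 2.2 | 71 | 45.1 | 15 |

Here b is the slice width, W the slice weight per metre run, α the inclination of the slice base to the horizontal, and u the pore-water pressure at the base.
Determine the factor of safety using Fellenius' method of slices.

FS = 1.17

Ordinary method of slices: FS = Σ[c'·Δl_i + (W_i cosα_i − u_i·Δl_i)·tanφ'] / Σ W_i sinα_i, with Δl_i = b_i / cosα_i.
Slice 1: Δl = 2.3/cos4.3° = 2.306 m; N'_1 = 122·cos4.3° − 17·2.306 = 82.4; c'Δl = 11.99; W sinα = 9.1
Slice 2: Δl = 1.3/cos23.4° = 1.417 m; N'_2 = 74·cos23.4° − 6·1.417 = 59.4; c'Δl = 7.37; W sinα = 29.4
Slice 3: Δl = 2.2/cos45.1° = 3.117 m; N'_3 = 71·cos45.1° − 15·3.117 = 3.4; c'Δl = 16.21; W sinα = 50.3
Σc'Δl = 35.6 kN/m; ΣN' = 145.2 kN/m; ΣW sinα = 88.8 kN/m
Resisting = 35.6 + 145.2·tan25.1° = 35.6 + 68.0 = 103.6 kN/m
FS = 103.6 / 88.8 = 1.166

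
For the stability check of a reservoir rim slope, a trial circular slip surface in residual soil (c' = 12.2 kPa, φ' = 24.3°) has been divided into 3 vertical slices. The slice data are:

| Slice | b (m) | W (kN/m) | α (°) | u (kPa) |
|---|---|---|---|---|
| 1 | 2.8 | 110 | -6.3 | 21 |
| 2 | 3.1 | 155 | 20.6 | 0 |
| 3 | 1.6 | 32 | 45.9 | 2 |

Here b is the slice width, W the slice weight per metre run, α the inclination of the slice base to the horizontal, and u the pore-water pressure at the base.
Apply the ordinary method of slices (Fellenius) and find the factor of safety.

FS = 3.04

Ordinary method of slices: FS = Σ[c'·Δl_i + (W_i cosα_i − u_i·Δl_i)·tanφ'] / Σ W_i sinα_i, with Δl_i = b_i / cosα_i.
Slice 1: Δl = 2.8/cos(-6.3°) = 2.817 m; N'_1 = 110·cos(-6.3°) − 21·2.817 = 50.2; c'Δl = 34.37; W sinα = -12.1
Slice 2: Δl = 3.1/cos20.6° = 3.312 m; N'_2 = 155·cos20.6° − 0·3.312 = 145.1; c'Δl = 40.40; W sinα = 54.5
Slice 3: Δl = 1.6/cos45.9° = 2.299 m; N'_3 = 32·cos45.9° − 2·2.299 = 17.7; c'Δl = 28.05; W sinα = 23.0
Σc'Δl = 102.8 kN/m; ΣN' = 212.9 kN/m; ΣW sinα = 65.4 kN/m
Resisting = 102.8 + 212.9·tan24.3° = 102.8 + 96.1 = 199.0 kN/m
FS = 199.0 / 65.4 = 3.040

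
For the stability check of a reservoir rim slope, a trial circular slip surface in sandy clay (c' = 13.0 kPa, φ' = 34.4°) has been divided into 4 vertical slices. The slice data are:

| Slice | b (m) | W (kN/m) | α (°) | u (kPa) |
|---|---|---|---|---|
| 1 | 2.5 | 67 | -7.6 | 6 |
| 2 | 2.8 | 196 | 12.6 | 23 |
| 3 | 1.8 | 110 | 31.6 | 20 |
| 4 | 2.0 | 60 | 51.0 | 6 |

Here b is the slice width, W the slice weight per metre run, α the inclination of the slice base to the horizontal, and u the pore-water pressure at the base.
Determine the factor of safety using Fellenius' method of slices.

FS = 2.23

Ordinary method of slices: FS = Σ[c'·Δl_i + (W_i cosα_i − u_i·Δl_i)·tanφ'] / Σ W_i sinα_i, with Δl_i = b_i / cosα_i.
Slice 1: Δl = 2.5/cos(-7.6°) = 2.522 m; N'_1 = 67·cos(-7.6°) − 6·2.522 = 51.3; c'Δl = 32.79; W sinα = -8.9
Slice 2: Δl = 2.8/cos12.6° = 2.869 m; N'_2 = 196·cos12.6° − 23·2.869 = 125.3; c'Δl = 37.30; W sinα = 42.8
Slice 3: Δl = 1.8/cos31.6° = 2.113 m; N'_3 = 110·cos31.6° − 20·2.113 = 51.4; c'Δl = 27.47; W sinα = 57.6
Slice 4: Δl = 2.0/cos51.0° = 3.178 m; N'_4 = 60·cos51.0° − 6·3.178 = 18.7; c'Δl = 41.31; W sinα = 46.6
Σc'Δl = 138.9 kN/m; ΣN' = 246.7 kN/m; ΣW sinα = 138.2 kN/m
Resisting = 138.9 + 246.7·tan34.4° = 138.9 + 168.9 = 307.8 kN/m
FS = 307.8 / 138.2 = 2.228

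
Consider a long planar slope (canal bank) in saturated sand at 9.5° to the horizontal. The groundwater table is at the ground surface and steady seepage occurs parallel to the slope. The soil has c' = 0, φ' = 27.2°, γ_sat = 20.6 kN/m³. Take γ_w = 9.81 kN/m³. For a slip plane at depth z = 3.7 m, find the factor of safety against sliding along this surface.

FS = 1.61

With seepage parallel to the slope and the water table at the surface, the effective normal stress on the slip plane uses the buoyant unit weight γ' = γ_sat − γ_w while the driving shear stress uses γ_sat:
FS = [c' + γ' z cos²β tanφ'] / [γ_sat z sinβ cosβ]
(For c' = 0 this reduces to FS = (γ'/γ_sat)·tanφ'/tanβ.)
γ' = 20.6 − 9.81 = 10.79 kN/m³
Numerator = 0.0 + 10.79·3.7·cos²9.5°·tan27.2° = 0.0 + 10.79·3.7·0.9728·0.5139 = 19.959 kPa
Denominator = 20.6·3.7·sin9.5°·cos9.5° = 20.6·3.7·0.1650·0.9863 = 12.407 kPa
FS = 19.959 / 12.407 = 1.609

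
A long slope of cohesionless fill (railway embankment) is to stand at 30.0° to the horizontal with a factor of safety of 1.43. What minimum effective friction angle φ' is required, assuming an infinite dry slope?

FS = tanφ'/tanβ ⇒ tanφ' = FS · tanβ = 1.43 · tan30.0° = 0.8256
φ' = arctan(0.8256) = 39.54°

φ' = 39.5°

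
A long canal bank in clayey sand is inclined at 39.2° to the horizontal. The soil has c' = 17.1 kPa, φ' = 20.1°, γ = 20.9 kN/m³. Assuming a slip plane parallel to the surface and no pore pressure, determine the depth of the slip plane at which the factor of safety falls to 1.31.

z = 1.94 m

Setting FS = 1.31 in FS = [c' + γz cos²β tanφ'] / [γz sinβ cosβ] and solving for z:
z = c' / [γ cosβ (FS·sinβ − cosβ·tanφ')]
  = 17.1 / [20.9·cos39.2°·(1.31·sin39.2° − cos39.2°·tan20.1°)]
  = 17.1 / [20.9·0.7749·(1.31·0.6320 − 0.7749·0.3659)]
  = 17.1 / 8.8168 = 1.939 m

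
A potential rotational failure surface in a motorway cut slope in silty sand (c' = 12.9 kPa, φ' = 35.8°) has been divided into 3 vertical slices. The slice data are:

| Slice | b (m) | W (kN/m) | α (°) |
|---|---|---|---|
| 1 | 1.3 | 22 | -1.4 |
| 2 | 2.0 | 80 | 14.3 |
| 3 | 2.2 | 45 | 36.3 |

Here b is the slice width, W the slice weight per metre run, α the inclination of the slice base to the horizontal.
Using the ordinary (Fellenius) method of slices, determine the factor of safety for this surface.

FS = 3.85

Ordinary method of slices: FS = Σ[c'·Δl_i + (W_i cosα_i)·tanφ'] / Σ W_i sinα_i, with Δl_i = b_i / cosα_i.
Slice 1: Δl = 1.3/cos(-1.4°) = 1.300 m; N'_1 = 22·cos(-1.4°) = 22.0; c'Δl = 16.78; W sinα = -0.5
Slice 2: Δl = 2.0/cos14.3° = 2.064 m; N'_2 = 80·cos14.3° = 77.5; c'Δl = 26.62; W sinα = 19.8
Slice 3: Δl = 2.2/cos36.3° = 2.730 m; N'_3 = 45·cos36.3° = 36.3; c'Δl = 35.21; W sinα = 26.6
Σc'Δl = 78.6 kN/m; ΣN' = 135.8 kN/m; ΣW sinα = 45.9 kN/m
Resisting = 78.6 + 135.8·tan35.8° = 78.6 + 97.9 = 176.5 kN/m
FS = 176.5 / 45.9 = 3.849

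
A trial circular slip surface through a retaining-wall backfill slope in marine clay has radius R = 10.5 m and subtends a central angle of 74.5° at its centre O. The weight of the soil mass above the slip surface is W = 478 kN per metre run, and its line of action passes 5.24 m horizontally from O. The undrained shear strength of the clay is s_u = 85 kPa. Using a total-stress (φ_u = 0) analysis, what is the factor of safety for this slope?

Taking moments about the centre O, the resisting moment is provided by the undrained shear strength acting along the arc:
Arc length L_a = R·θ = 10.5·(74.5°·π/180) = 10.5·1.3003 = 13.65 m
M_R = s_u·L_a·R = 85·13.65·10.5 = 12185.2 kN·m/m
M_D = W·d = 478·5.24 = 2504.7 kN·m/m
FS = M_R / M_D = 12185.2 / 2504.7 = 4.865

FS = 4.86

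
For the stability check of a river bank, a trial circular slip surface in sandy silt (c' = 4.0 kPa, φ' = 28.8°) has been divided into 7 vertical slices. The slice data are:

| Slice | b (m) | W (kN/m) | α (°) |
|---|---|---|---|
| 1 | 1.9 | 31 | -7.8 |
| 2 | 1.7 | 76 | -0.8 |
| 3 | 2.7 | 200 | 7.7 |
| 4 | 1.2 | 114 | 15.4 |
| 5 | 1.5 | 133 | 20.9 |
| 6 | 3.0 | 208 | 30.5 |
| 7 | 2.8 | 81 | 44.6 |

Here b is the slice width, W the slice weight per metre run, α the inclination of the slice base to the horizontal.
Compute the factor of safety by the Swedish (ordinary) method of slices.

FS = 1.88

Ordinary method of slices: FS = Σ[c'·Δl_i + (W_i cosα_i)·tanφ'] / Σ W_i sinα_i, with Δl_i = b_i / cosα_i.
Slice 1: Δl = 1.9/cos(-7.8°) = 1.918 m; N'_1 = 31·cos(-7.8°) = 30.7; c'Δl = 7.67; W sinα = -4.2
Slice 2: Δl = 1.7/cos(-0.8°) = 1.700 m; N'_2 = 76·cos(-0.8°) = 76.0; c'Δl = 6.80; W sinα = -1.1
Slice 3: Δl = 2.7/cos7.7° = 2.725 m; N'_3 = 200·cos7.7° = 198.2; c'Δl = 10.90; W sinα = 26.8
Slice 4: Δl = 1.2/cos15.4° = 1.245 m; N'_4 = 114·cos15.4° = 109.9; c'Δl = 4.98; W sinα = 30.3
Slice 5: Δl = 1.5/cos20.9° = 1.606 m; N'_5 = 133·cos20.9° = 124.2; c'Δl = 6.42; W sinα = 47.4
Slice 6: Δl = 3.0/cos30.5° = 3.482 m; N'_6 = 208·cos30.5° = 179.2; c'Δl = 13.93; W sinα = 105.6
Slice 7: Δl = 2.8/cos44.6° = 3.932 m; N'_7 = 81·cos44.6° = 57.7; c'Δl = 15.73; W sinα = 56.9
Σc'Δl = 66.4 kN/m; ΣN' = 776.0 kN/m; ΣW sinα = 261.7 kN/m
Resisting = 66.4 + 776.0·tan28.8° = 66.4 + 426.6 = 493.0 kN/m
FS = 493.0 / 261.7 = 1.884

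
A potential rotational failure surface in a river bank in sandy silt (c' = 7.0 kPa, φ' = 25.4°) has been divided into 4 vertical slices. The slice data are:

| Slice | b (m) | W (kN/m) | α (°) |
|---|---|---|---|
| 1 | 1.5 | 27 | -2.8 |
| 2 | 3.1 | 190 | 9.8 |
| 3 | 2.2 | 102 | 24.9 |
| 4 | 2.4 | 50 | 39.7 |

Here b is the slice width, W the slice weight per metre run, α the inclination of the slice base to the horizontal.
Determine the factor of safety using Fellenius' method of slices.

Ordinary method of slices: FS = Σ[c'·Δl_i + (W_i cosα_i)·tanφ'] / Σ W_i sinα_i, with Δl_i = b_i / cosα_i.
Slice 1: Δl = 1.5/cos(-2.8°) = 1.502 m; N'_1 = 27·cos(-2.8°) = 27.0; c'Δl = 10.51; W sinα = -1.3
Slice 2: Δl = 3.1/cos9.8° = 3.146 m; N'_2 = 190·cos9.8° = 187.2; c'Δl = 22.02; W sinα = 32.3
Slice 3: Δl = 2.2/cos24.9° = 2.425 m; N'_3 = 102·cos24.9° = 92.5; c'Δl = 16.98; W sinα = 42.9
Slice 4: Δl = 2.4/cos39.7° = 3.119 m; N'_4 = 50·cos39.7° = 38.5; c'Δl = 21.84; W sinα = 31.9
Σc'Δl = 71.3 kN/m; ΣN' = 345.2 kN/m; ΣW sinα = 105.9 kN/m
Resisting = 71.3 + 345.2·tan25.4° = 71.3 + 163.9 = 235.3 kN/m
FS = 235.3 / 105.9 = 2.221

FS = 2.22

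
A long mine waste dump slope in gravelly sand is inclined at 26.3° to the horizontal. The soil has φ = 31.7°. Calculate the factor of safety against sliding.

FS = 1.25

For a dry cohesionless infinite slope the factor of safety is FS = tanφ / tanβ.
FS = tan31.7° / tan26.3° = 0.6176 / 0.4942 = 1.250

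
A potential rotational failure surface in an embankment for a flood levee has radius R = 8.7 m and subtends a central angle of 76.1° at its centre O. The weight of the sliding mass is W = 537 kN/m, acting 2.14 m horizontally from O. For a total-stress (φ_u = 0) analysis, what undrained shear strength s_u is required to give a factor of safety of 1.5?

s_u = 17.1 kPa

FS = s_u·L_a·R / (W·d), so s_u = FS·W·d / (L_a·R).
Arc length L_a = R·θ = 8.7·(76.1°·π/180) = 8.7·1.3282 = 11.56 m
s_u = 1.5·537·2.14 / (11.56·8.7) = 1723.8 / 100.53 = 17.15 kPa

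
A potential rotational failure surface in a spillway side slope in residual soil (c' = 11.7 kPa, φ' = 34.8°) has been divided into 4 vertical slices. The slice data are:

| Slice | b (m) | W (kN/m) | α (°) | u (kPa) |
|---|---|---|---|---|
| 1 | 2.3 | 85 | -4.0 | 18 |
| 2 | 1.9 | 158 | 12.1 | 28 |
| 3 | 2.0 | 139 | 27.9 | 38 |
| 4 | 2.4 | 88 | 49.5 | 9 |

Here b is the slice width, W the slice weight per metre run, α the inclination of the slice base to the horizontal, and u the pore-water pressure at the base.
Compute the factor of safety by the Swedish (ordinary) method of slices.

Ordinary method of slices: FS = Σ[c'·Δl_i + (W_i cosα_i − u_i·Δl_i)·tanφ'] / Σ W_i sinα_i, with Δl_i = b_i / cosα_i.
Slice 1: Δl = 2.3/cos(-4.0°) = 2.306 m; N'_1 = 85·cos(-4.0°) − 18·2.306 = 43.3; c'Δl = 26.98; W sinα = -5.9
Slice 2: Δl = 1.9/cos12.1° = 1.943 m; N'_2 = 158·cos12.1° − 28·1.943 = 100.1; c'Δl = 22.74; W sinα = 33.1
Slice 3: Δl = 2.0/cos27.9° = 2.263 m; N'_3 = 139·cos27.9° − 38·2.263 = 36.8; c'Δl = 26.48; W sinα = 65.0
Slice 4: Δl = 2.4/cos49.5° = 3.695 m; N'_4 = 88·cos49.5° − 9·3.695 = 23.9; c'Δl = 43.24; W sinα = 66.9
Σc'Δl = 119.4 kN/m; ΣN' = 204.1 kN/m; ΣW sinα = 159.1 kN/m
Resisting = 119.4 + 204.1·tan34.8° = 119.4 + 141.9 = 261.3 kN/m
FS = 261.3 / 159.1 = 1.642

FS = 1.64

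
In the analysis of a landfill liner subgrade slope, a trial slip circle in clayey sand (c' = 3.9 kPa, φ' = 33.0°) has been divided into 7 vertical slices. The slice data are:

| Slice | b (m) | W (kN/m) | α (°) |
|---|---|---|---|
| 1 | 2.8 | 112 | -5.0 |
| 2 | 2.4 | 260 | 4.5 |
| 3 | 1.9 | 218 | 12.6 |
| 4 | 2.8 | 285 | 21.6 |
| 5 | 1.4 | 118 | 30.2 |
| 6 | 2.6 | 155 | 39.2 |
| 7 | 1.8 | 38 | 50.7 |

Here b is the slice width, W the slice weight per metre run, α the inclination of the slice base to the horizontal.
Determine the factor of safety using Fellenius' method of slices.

Ordinary method of slices: FS = Σ[c'·Δl_i + (W_i cosα_i)·tanφ'] / Σ W_i sinα_i, with Δl_i = b_i / cosα_i.
Slice 1: Δl = 2.8/cos(-5.0°) = 2.811 m; N'_1 = 112·cos(-5.0°) = 111.6; c'Δl = 10.96; W sinα = -9.8
Slice 2: Δl = 2.4/cos4.5° = 2.407 m; N'_2 = 260·cos4.5° = 259.2; c'Δl = 9.39; W sinα = 20.4
Slice 3: Δl = 1.9/cos12.6° = 1.947 m; N'_3 = 218·cos12.6° = 212.7; c'Δl = 7.59; W sinα = 47.6
Slice 4: Δl = 2.8/cos21.6° = 3.011 m; N'_4 = 285·cos21.6° = 265.0; c'Δl = 11.74; W sinα = 104.9
Slice 5: Δl = 1.4/cos30.2° = 1.620 m; N'_5 = 118·cos30.2° = 102.0; c'Δl = 6.32; W sinα = 59.4
Slice 6: Δl = 2.6/cos39.2° = 3.355 m; N'_6 = 155·cos39.2° = 120.1; c'Δl = 13.08; W sinα = 98.0
Slice 7: Δl = 1.8/cos50.7° = 2.842 m; N'_7 = 38·cos50.7° = 24.1; c'Δl = 11.08; W sinα = 29.4
Σc'Δl = 70.2 kN/m; ΣN' = 1094.7 kN/m; ΣW sinα = 349.8 kN/m
Resisting = 70.2 + 1094.7·tan33.0° = 70.2 + 710.9 = 781.1 kN/m
FS = 781.1 / 349.8 = 2.233

FS = 2.23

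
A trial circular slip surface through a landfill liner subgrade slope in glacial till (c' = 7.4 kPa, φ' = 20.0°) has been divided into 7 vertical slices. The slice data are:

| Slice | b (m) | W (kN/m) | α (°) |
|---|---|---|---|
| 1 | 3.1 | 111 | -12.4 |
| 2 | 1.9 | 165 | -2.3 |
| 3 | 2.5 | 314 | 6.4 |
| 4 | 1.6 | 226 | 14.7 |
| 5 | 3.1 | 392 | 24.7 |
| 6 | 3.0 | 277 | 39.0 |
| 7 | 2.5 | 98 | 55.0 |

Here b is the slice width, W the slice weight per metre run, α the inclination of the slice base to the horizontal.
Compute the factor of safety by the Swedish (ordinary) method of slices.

FS = 1.41

Ordinary method of slices: FS = Σ[c'·Δl_i + (W_i cosα_i)·tanφ'] / Σ W_i sinα_i, with Δl_i = b_i / cosα_i.
Slice 1: Δl = 3.1/cos(-12.4°) = 3.174 m; N'_1 = 111·cos(-12.4°) = 108.4; c'Δl = 23.49; W sinα = -23.8
Slice 2: Δl = 1.9/cos(-2.3°) = 1.902 m; N'_2 = 165·cos(-2.3°) = 164.9; c'Δl = 14.07; W sinα = -6.6
Slice 3: Δl = 2.5/cos6.4° = 2.516 m; N'_3 = 314·cos6.4° = 312.0; c'Δl = 18.62; W sinα = 35.0
Slice 4: Δl = 1.6/cos14.7° = 1.654 m; N'_4 = 226·cos14.7° = 218.6; c'Δl = 12.24; W sinα = 57.3
Slice 5: Δl = 3.1/cos24.7° = 3.412 m; N'_5 = 392·cos24.7° = 356.1; c'Δl = 25.25; W sinα = 163.8
Slice 6: Δl = 3.0/cos39.0° = 3.860 m; N'_6 = 277·cos39.0° = 215.3; c'Δl = 28.57; W sinα = 174.3
Slice 7: Δl = 2.5/cos55.0° = 4.359 m; N'_7 = 98·cos55.0° = 56.2; c'Δl = 32.25; W sinα = 80.3
Σc'Δl = 154.5 kN/m; ΣN' = 1431.5 kN/m; ΣW sinα = 480.3 kN/m
Resisting = 154.5 + 1431.5·tan20.0° = 154.5 + 521.0 = 675.5 kN/m
FS = 675.5 / 480.3 = 1.406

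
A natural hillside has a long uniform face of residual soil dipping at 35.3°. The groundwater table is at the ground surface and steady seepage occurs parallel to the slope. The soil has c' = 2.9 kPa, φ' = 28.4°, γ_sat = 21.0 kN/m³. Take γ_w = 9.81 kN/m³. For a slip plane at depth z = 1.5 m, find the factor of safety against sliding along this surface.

With seepage parallel to the slope and the water table at the surface, the effective normal stress on the slip plane uses the buoyant unit weight γ' = γ_sat − γ_w while the driving shear stress uses γ_sat:
FS = [c' + γ' z cos²β tanφ'] / [γ_sat z sinβ cosβ]
γ' = 21.0 − 9.81 = 11.19 kN/m³
Numerator = 2.9 + 11.19·1.5·cos²35.3°·tan28.4° = 2.9 + 11.19·1.5·0.6661·0.5407 = 8.945 kPa
Denominator = 21.0·1.5·sin35.3°·cos35.3° = 21.0·1.5·0.5779·0.8161 = 14.856 kPa
FS = 8.945 / 14.856 = 0.602

FS = 0.60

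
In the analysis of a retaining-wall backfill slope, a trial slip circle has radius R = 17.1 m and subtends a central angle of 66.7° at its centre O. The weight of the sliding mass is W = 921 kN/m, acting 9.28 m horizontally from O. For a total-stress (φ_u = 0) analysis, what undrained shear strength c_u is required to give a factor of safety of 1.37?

FS = c_u·L_a·R / (W·d), so c_u = FS·W·d / (L_a·R).
Arc length L_a = R·θ = 17.1·(66.7°·π/180) = 17.1·1.1641 = 19.91 m
c_u = 1.37·921·9.28 / (19.91·17.1) = 11709.2 / 340.40 = 34.40 kPa

c_u = 34.4 kPa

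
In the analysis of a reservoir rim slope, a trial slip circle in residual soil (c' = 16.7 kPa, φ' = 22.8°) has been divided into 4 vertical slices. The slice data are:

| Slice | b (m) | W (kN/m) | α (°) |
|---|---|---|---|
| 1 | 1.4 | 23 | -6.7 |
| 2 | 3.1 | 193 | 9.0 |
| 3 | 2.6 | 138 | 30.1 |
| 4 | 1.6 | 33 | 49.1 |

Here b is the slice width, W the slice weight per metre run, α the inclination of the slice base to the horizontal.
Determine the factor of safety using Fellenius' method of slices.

FS = 2.60

Ordinary method of slices: FS = Σ[c'·Δl_i + (W_i cosα_i)·tanφ'] / Σ W_i sinα_i, with Δl_i = b_i / cosα_i.
Slice 1: Δl = 1.4/cos(-6.7°) = 1.410 m; N'_1 = 23·cos(-6.7°) = 22.8; c'Δl = 23.54; W sinα = -2.7
Slice 2: Δl = 3.1/cos9.0° = 3.139 m; N'_2 = 193·cos9.0° = 190.6; c'Δl = 52.42; W sinα = 30.2
Slice 3: Δl = 2.6/cos30.1° = 3.005 m; N'_3 = 138·cos30.1° = 119.4; c'Δl = 50.19; W sinα = 69.2
Slice 4: Δl = 1.6/cos49.1° = 2.444 m; N'_4 = 33·cos49.1° = 21.6; c'Δl = 40.81; W sinα = 24.9
Σc'Δl = 167.0 kN/m; ΣN' = 354.5 kN/m; ΣW sinα = 121.7 kN/m
Resisting = 167.0 + 354.5·tan22.8° = 167.0 + 149.0 = 316.0 kN/m
FS = 316.0 / 121.7 = 2.597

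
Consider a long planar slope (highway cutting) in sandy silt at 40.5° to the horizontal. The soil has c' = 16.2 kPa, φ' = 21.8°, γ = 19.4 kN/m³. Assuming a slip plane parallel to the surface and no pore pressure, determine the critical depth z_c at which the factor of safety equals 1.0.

Setting FS = 1.00 in FS = [c' + γz cos²β tanφ'] / [γz sinβ cosβ] and solving for z:
z = c' / [γ cosβ (FS·sinβ − cosβ·tanφ')]
  = 16.2 / [19.4·cos40.5°·(1.00·sin40.5° − cos40.5°·tan21.8°)]
  = 16.2 / [19.4·0.7604·(1.00·0.6494 − 0.7604·0.4000)]
  = 16.2 / 5.0939 = 3.180 m

z_c = 3.18 m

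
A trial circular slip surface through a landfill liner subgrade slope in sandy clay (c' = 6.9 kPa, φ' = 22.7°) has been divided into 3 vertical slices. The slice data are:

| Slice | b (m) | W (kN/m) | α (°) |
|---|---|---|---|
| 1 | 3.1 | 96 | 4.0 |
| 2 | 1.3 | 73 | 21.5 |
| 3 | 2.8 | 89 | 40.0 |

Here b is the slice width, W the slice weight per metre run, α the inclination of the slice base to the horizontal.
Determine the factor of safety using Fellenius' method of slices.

Ordinary method of slices: FS = Σ[c'·Δl_i + (W_i cosα_i)·tanφ'] / Σ W_i sinα_i, with Δl_i = b_i / cosα_i.
Slice 1: Δl = 3.1/cos4.0° = 3.108 m; N'_1 = 96·cos4.0° = 95.8; c'Δl = 21.44; W sinα = 6.7
Slice 2: Δl = 1.3/cos21.5° = 1.397 m; N'_2 = 73·cos21.5° = 67.9; c'Δl = 9.64; W sinα = 26.8
Slice 3: Δl = 2.8/cos40.0° = 3.655 m; N'_3 = 89·cos40.0° = 68.2; c'Δl = 25.22; W sinα = 57.2
Σc'Δl = 56.3 kN/m; ΣN' = 231.9 kN/m; ΣW sinα = 90.7 kN/m
Resisting = 56.3 + 231.9·tan22.7° = 56.3 + 97.0 = 153.3 kN/m
FS = 153.3 / 90.7 = 1.691

FS = 1.69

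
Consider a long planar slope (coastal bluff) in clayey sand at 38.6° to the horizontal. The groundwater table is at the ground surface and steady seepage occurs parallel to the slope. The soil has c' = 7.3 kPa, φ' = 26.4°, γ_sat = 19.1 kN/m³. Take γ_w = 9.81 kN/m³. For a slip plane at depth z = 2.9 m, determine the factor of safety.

FS = 0.57

With seepage parallel to the slope and the water table at the surface, the effective normal stress on the slip plane uses the buoyant unit weight γ' = γ_sat − γ_w while the driving shear stress uses γ_sat:
FS = [c' + γ' z cos²β tanφ'] / [γ_sat z sinβ cosβ]
γ' = 19.1 − 9.81 = 9.29 kN/m³
Numerator = 7.3 + 9.29·2.9·cos²38.6°·tan26.4° = 7.3 + 9.29·2.9·0.6108·0.4964 = 15.468 kPa
Denominator = 19.1·2.9·sin38.6°·cos38.6° = 19.1·2.9·0.6239·0.7815 = 27.007 kPa
FS = 15.468 / 27.007 = 0.573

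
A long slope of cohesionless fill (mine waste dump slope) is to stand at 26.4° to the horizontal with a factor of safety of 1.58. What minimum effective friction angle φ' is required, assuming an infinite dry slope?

φ' = 38.1°

FS = tanφ'/tanβ ⇒ tanφ' = FS · tanβ = 1.58 · tan26.4° = 0.7843
φ' = arctan(0.7843) = 38.11°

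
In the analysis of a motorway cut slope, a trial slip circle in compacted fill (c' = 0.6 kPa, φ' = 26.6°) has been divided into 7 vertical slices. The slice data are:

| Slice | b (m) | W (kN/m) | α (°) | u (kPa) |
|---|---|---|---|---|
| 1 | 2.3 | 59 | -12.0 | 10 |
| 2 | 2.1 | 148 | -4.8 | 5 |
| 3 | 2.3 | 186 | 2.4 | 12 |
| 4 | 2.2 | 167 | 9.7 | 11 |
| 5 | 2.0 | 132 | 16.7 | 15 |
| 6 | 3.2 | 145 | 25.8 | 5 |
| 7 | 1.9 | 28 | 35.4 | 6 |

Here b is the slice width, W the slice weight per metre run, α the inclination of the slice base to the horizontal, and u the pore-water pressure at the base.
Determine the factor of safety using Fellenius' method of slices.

FS = 2.75

Ordinary method of slices: FS = Σ[c'·Δl_i + (W_i cosα_i − u_i·Δl_i)·tanφ'] / Σ W_i sinα_i, with Δl_i = b_i / cosα_i.
Slice 1: Δl = 2.3/cos(-12.0°) = 2.351 m; N'_1 = 59·cos(-12.0°) − 10·2.351 = 34.2; c'Δl = 1.41; W sinα = -12.3
Slice 2: Δl = 2.1/cos(-4.8°) = 2.107 m; N'_2 = 148·cos(-4.8°) − 5·2.107 = 136.9; c'Δl = 1.26; W sinα = -12.4
Slice 3: Δl = 2.3/cos2.4° = 2.302 m; N'_3 = 186·cos2.4° − 12·2.302 = 158.2; c'Δl = 1.38; W sinα = 7.8
Slice 4: Δl = 2.2/cos9.7° = 2.232 m; N'_4 = 167·cos9.7° − 11·2.232 = 140.1; c'Δl = 1.34; W sinα = 28.1
Slice 5: Δl = 2.0/cos16.7° = 2.088 m; N'_5 = 132·cos16.7° − 15·2.088 = 95.1; c'Δl = 1.25; W sinα = 37.9
Slice 6: Δl = 3.2/cos25.8° = 3.554 m; N'_6 = 145·cos25.8° − 5·3.554 = 112.8; c'Δl = 2.13; W sinα = 63.1
Slice 7: Δl = 1.9/cos35.4° = 2.331 m; N'_7 = 28·cos35.4° − 6·2.331 = 8.8; c'Δl = 1.40; W sinα = 16.2
Σc'Δl = 10.2 kN/m; ΣN' = 686.1 kN/m; ΣW sinα = 128.5 kN/m
Resisting = 10.2 + 686.1·tan26.6° = 10.2 + 343.6 = 353.8 kN/m
FS = 353.8 / 128.5 = 2.752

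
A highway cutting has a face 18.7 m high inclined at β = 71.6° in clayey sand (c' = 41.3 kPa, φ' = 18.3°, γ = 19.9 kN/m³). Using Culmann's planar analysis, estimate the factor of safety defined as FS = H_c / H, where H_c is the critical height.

H_c = (4c'/γ) · sinβ cosφ' / [1 − cos(β − φ')]
    = (4·41.3/19.9) · sin71.6°·cos18.3° / [1 − cos53.3°]
    = 8.302 · 0.9009 / 0.4024 = 18.59 m
FS = H_c / H = 18.59 / 18.7 = 0.994

FS = 0.99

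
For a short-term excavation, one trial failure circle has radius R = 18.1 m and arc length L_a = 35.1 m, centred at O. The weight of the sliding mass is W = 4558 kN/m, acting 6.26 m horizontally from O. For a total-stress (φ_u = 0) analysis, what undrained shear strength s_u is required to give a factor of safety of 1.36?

FS = s_u·L_a·R / (W·d), so s_u = FS·W·d / (L_a·R).
s_u = 1.36·4558·6.26 / (35.10·18.1) = 38805.0 / 635.31 = 61.08 kPa

s_u = 61.1 kPa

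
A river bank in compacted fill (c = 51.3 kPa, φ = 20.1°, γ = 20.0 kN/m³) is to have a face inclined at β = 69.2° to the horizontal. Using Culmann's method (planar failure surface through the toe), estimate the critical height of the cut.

H_c = 26.09 m

Culmann's analysis gives the critical failure plane at α_cr = (β + φ)/2 = (69.2 + 20.1)/2 = 44.7°, and the critical height
H_c = (4c/γ) · sinβ cosφ / [1 − cos(β − φ)]
    = (4·51.3/20.0) · sin69.2°·cos20.1° / [1 − cos(49.1°)]
    = 10.260 · 0.9348·0.9391 / [1 − 0.6547]
    = 10.260 · 0.8779 / 0.3453
    = 26.09 m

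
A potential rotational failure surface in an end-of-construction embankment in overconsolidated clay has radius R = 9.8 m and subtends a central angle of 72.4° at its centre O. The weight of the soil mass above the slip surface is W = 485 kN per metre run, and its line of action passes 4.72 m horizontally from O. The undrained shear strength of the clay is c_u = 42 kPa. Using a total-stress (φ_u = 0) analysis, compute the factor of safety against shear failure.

FS = 2.23

Taking moments about the centre O, the resisting moment is provided by the undrained shear strength acting along the arc:
Arc length L_a = R·θ = 9.8·(72.4°·π/180) = 9.8·1.2636 = 12.38 m
M_R = c_u·L_a·R = 42·12.38·9.8 = 5097.0 kN·m/m
M_D = W·d = 485·4.72 = 2289.2 kN·m/m
FS = M_R / M_D = 5097.0 / 2289.2 = 2.227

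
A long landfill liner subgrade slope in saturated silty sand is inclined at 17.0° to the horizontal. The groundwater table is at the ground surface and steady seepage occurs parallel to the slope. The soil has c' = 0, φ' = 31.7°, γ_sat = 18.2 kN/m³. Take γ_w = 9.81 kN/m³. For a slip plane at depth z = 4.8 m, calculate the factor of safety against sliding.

With seepage parallel to the slope and the water table at the surface, the effective normal stress on the slip plane uses the buoyant unit weight γ' = γ_sat − γ_w while the driving shear stress uses γ_sat:
FS = [c' + γ' z cos²β tanφ'] / [γ_sat z sinβ cosβ]
(For c' = 0 this reduces to FS = (γ'/γ_sat)·tanφ'/tanβ.)
γ' = 18.2 − 9.81 = 8.39 kN/m³
Numerator = 0.0 + 8.39·4.8·cos²17.0°·tan31.7° = 0.0 + 8.39·4.8·0.9145·0.6176 = 22.746 kPa
Denominator = 18.2·4.8·sin17.0°·cos17.0° = 18.2·4.8·0.2924·0.9563 = 24.426 kPa
FS = 22.746 / 24.426 = 0.931

FS = 0.93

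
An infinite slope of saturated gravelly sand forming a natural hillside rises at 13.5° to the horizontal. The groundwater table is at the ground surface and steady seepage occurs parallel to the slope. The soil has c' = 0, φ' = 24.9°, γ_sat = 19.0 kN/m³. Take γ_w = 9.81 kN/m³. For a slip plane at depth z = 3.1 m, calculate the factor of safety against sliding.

FS = 0.94

With seepage parallel to the slope and the water table at the surface, the effective normal stress on the slip plane uses the buoyant unit weight γ' = γ_sat − γ_w while the driving shear stress uses γ_sat:
FS = [c' + γ' z cos²β tanφ'] / [γ_sat z sinβ cosβ]
(For c' = 0 this reduces to FS = (γ'/γ_sat)·tanφ'/tanβ.)
γ' = 19.0 − 9.81 = 9.19 kN/m³
Numerator = 0.0 + 9.19·3.1·cos²13.5°·tan24.9° = 0.0 + 9.19·3.1·0.9455·0.4642 = 12.503 kPa
Denominator = 19.0·3.1·sin13.5°·cos13.5° = 19.0·3.1·0.2334·0.9724 = 13.370 kPa
FS = 12.503 / 13.370 = 0.935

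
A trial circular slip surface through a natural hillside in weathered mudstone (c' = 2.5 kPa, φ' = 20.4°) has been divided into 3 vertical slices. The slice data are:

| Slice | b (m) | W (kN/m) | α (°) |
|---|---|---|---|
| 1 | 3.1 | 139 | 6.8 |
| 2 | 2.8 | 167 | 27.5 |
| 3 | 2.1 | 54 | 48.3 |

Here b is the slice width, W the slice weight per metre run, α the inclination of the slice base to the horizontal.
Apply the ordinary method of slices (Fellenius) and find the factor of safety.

Ordinary method of slices: FS = Σ[c'·Δl_i + (W_i cosα_i)·tanφ'] / Σ W_i sinα_i, with Δl_i = b_i / cosα_i.
Slice 1: Δl = 3.1/cos6.8° = 3.122 m; N'_1 = 139·cos6.8° = 138.0; c'Δl = 7.80; W sinα = 16.5
Slice 2: Δl = 2.8/cos27.5° = 3.157 m; N'_2 = 167·cos27.5° = 148.1; c'Δl = 7.89; W sinα = 77.1
Slice 3: Δl = 2.1/cos48.3° = 3.157 m; N'_3 = 54·cos48.3° = 35.9; c'Δl = 7.89; W sinα = 40.3
Σc'Δl = 23.6 kN/m; ΣN' = 322.1 kN/m; ΣW sinα = 133.9 kN/m
Resisting = 23.6 + 322.1·tan20.4° = 23.6 + 119.8 = 143.4 kN/m
FS = 143.4 / 133.9 = 1.071

FS = 1.07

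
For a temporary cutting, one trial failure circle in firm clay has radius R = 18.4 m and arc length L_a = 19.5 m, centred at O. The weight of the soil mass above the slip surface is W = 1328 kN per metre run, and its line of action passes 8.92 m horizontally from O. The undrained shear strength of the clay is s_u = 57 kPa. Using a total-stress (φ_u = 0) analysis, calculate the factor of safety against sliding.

FS = 1.73

Taking moments about the centre O, the resisting moment is provided by the undrained shear strength acting along the arc:
M_R = s_u·L_a·R = 57·19.50·18.4 = 20451.6 kN·m/m
M_D = W·d = 1328·8.92 = 11845.8 kN·m/m
FS = M_R / M_D = 20451.6 / 11845.8 = 1.726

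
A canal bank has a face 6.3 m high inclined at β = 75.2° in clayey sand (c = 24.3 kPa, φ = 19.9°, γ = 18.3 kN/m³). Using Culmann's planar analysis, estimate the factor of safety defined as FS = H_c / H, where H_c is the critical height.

H_c = (4c/γ) · sinβ cosφ / [1 − cos(β − φ)]
    = (4·24.3/18.3) · sin75.2°·cos19.9° / [1 − cos55.3°]
    = 5.311 · 0.9091 / 0.4307 = 11.21 m
FS = H_c / H = 11.21 / 6.3 = 1.779

FS = 1.78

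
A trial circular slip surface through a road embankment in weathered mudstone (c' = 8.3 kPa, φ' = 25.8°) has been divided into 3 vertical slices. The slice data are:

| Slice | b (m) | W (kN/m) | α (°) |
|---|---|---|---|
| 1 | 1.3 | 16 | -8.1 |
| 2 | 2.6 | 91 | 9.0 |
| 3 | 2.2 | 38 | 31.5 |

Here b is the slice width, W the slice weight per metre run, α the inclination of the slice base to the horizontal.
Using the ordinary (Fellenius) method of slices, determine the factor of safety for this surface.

FS = 3.80

Ordinary method of slices: FS = Σ[c'·Δl_i + (W_i cosα_i)·tanφ'] / Σ W_i sinα_i, with Δl_i = b_i / cosα_i.
Slice 1: Δl = 1.3/cos(-8.1°) = 1.313 m; N'_1 = 16·cos(-8.1°) = 15.8; c'Δl = 10.90; W sinα = -2.3
Slice 2: Δl = 2.6/cos9.0° = 2.632 m; N'_2 = 91·cos9.0° = 89.9; c'Δl = 21.85; W sinα = 14.2
Slice 3: Δl = 2.2/cos31.5° = 2.580 m; N'_3 = 38·cos31.5° = 32.4; c'Δl = 21.42; W sinα = 19.9
Σc'Δl = 54.2 kN/m; ΣN' = 138.1 kN/m; ΣW sinα = 31.8 kN/m
Resisting = 54.2 + 138.1·tan25.8° = 54.2 + 66.8 = 120.9 kN/m
FS = 120.9 / 31.8 = 3.799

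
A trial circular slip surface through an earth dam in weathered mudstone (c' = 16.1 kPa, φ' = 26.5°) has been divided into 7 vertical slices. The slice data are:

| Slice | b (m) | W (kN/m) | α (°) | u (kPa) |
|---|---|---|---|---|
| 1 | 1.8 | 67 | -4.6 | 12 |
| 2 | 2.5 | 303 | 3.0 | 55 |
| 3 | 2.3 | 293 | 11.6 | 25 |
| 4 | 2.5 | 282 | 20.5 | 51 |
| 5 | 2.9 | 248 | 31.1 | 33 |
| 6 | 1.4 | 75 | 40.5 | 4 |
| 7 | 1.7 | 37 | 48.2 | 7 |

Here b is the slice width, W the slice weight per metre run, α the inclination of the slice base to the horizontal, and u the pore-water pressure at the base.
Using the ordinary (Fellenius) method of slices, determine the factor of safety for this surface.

Ordinary method of slices: FS = Σ[c'·Δl_i + (W_i cosα_i − u_i·Δl_i)·tanφ'] / Σ W_i sinα_i, with Δl_i = b_i / cosα_i.
Slice 1: Δl = 1.8/cos(-4.6°) = 1.806 m; N'_1 = 67·cos(-4.6°) − 12·1.806 = 45.1; c'Δl = 29.07; W sinα = -5.4
Slice 2: Δl = 2.5/cos3.0° = 2.503 m; N'_2 = 303·cos3.0° − 55·2.503 = 164.9; c'Δl = 40.31; W sinα = 15.9
Slice 3: Δl = 2.3/cos11.6° = 2.348 m; N'_3 = 293·cos11.6° − 25·2.348 = 228.3; c'Δl = 37.80; W sinα = 58.9
Slice 4: Δl = 2.5/cos20.5° = 2.669 m; N'_4 = 282·cos20.5° − 51·2.669 = 128.0; c'Δl = 42.97; W sinα = 98.8
Slice 5: Δl = 2.9/cos31.1° = 3.387 m; N'_5 = 248·cos31.1° − 33·3.387 = 100.6; c'Δl = 54.53; W sinα = 128.1
Slice 6: Δl = 1.4/cos40.5° = 1.841 m; N'_6 = 75·cos40.5° − 4·1.841 = 49.7; c'Δl = 29.64; W sinα = 48.7
Slice 7: Δl = 1.7/cos48.2° = 2.551 m; N'_7 = 37·cos48.2° − 7·2.551 = 6.8; c'Δl = 41.06; W sinα = 27.6
Σc'Δl = 275.4 kN/m; ΣN' = 723.4 kN/m; ΣW sinα = 372.6 kN/m
Resisting = 275.4 + 723.4·tan26.5° = 275.4 + 360.7 = 636.1 kN/m
FS = 636.1 / 372.6 = 1.707

FS = 1.71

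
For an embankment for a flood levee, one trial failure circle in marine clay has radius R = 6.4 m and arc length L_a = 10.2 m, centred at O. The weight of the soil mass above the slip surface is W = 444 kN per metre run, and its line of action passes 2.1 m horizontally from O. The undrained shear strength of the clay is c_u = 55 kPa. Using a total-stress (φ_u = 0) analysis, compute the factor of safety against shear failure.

FS = 3.85

Taking moments about the centre O, the resisting moment is provided by the undrained shear strength acting along the arc:
M_R = c_u·L_a·R = 55·10.20·6.4 = 3590.4 kN·m/m
M_D = W·d = 444·2.1 = 932.4 kN·m/m
FS = M_R / M_D = 3590.4 / 932.4 = 3.851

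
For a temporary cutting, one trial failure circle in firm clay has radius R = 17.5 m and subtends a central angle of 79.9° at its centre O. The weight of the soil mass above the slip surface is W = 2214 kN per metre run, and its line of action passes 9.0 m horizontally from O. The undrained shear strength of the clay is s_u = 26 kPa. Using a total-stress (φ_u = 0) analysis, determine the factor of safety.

Taking moments about the centre O, the resisting moment is provided by the undrained shear strength acting along the arc:
Arc length L_a = R·θ = 17.5·(79.9°·π/180) = 17.5·1.3945 = 24.40 m
M_R = s_u·L_a·R = 26·24.40·17.5 = 11103.9 kN·m/m
M_D = W·d = 2214·9.0 = 19926.0 kN·m/m
FS = M_R / M_D = 11103.9 / 19926.0 = 0.557

FS = 0.56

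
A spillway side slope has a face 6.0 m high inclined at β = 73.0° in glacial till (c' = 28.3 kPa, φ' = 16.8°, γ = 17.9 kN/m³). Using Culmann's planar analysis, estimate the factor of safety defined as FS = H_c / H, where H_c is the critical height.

H_c = (4c'/γ) · sinβ cosφ' / [1 − cos(β − φ')]
    = (4·28.3/17.9) · sin73.0°·cos16.8° / [1 − cos56.2°]
    = 6.324 · 0.9155 / 0.4437 = 13.05 m
FS = H_c / H = 13.05 / 6.0 = 2.175

FS = 2.17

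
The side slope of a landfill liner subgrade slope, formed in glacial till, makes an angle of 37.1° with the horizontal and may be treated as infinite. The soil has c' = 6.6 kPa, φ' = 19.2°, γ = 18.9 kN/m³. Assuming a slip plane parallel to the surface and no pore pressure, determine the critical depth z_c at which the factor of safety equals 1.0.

Setting FS = 1.00 in FS = [c' + γz cos²β tanφ'] / [γz sinβ cosβ] and solving for z:
z = c' / [γ cosβ (FS·sinβ − cosβ·tanφ')]
  = 6.6 / [18.9·cos37.1°·(1.00·sin37.1° − cos37.1°·tan19.2°)]
  = 6.6 / [18.9·0.7976·(1.00·0.6032 − 0.7976·0.3482)]
  = 6.6 / 4.9061 = 1.345 m

z_c = 1.35 m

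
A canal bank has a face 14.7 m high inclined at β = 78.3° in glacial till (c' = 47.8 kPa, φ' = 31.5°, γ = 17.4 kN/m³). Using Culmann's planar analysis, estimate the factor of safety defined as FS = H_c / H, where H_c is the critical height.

H_c = (4c'/γ) · sinβ cosφ' / [1 − cos(β − φ')]
    = (4·47.8/17.4) · sin78.3°·cos31.5° / [1 − cos46.8°]
    = 10.989 · 0.8349 / 0.3155 = 29.08 m
FS = H_c / H = 29.08 / 14.7 = 1.978

FS = 1.98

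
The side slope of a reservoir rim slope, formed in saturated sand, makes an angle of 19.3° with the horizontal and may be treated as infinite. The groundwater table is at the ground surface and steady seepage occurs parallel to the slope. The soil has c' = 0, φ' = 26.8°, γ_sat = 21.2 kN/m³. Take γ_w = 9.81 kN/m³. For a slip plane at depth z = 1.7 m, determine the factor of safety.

With seepage parallel to the slope and the water table at the surface, the effective normal stress on the slip plane uses the buoyant unit weight γ' = γ_sat − γ_w while the driving shear stress uses γ_sat:
FS = [c' + γ' z cos²β tanφ'] / [γ_sat z sinβ cosβ]
(For c' = 0 this reduces to FS = (γ'/γ_sat)·tanφ'/tanβ.)
γ' = 21.2 − 9.81 = 11.39 kN/m³
Numerator = 0.0 + 11.39·1.7·cos²19.3°·tan26.8° = 0.0 + 11.39·1.7·0.8908·0.5051 = 8.712 kPa
Denominator = 21.2·1.7·sin19.3°·cos19.3° = 21.2·1.7·0.3305·0.9438 = 11.242 kPa
FS = 8.712 / 11.242 = 0.775

FS = 0.77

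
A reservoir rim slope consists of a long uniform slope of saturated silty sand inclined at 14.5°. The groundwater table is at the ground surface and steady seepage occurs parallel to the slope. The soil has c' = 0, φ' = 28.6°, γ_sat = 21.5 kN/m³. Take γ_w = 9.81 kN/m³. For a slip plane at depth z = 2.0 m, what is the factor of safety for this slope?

FS = 1.15

With seepage parallel to the slope and the water table at the surface, the effective normal stress on the slip plane uses the buoyant unit weight γ' = γ_sat − γ_w while the driving shear stress uses γ_sat:
FS = [c' + γ' z cos²β tanφ'] / [γ_sat z sinβ cosβ]
(For c' = 0 this reduces to FS = (γ'/γ_sat)·tanφ'/tanβ.)
γ' = 21.5 − 9.81 = 11.69 kN/m³
Numerator = 0.0 + 11.69·2.0·cos²14.5°·tan28.6° = 0.0 + 11.69·2.0·0.9373·0.5452 = 11.948 kPa
Denominator = 21.5·2.0·sin14.5°·cos14.5° = 21.5·2.0·0.2504·0.9681 = 10.423 kPa
FS = 11.948 / 10.423 = 1.146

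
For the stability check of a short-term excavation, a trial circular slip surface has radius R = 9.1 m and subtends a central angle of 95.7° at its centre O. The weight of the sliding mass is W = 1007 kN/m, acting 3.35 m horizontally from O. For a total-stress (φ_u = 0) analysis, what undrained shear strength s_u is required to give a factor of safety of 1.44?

FS = s_u·L_a·R / (W·d), so s_u = FS·W·d / (L_a·R).
Arc length L_a = R·θ = 9.1·(95.7°·π/180) = 9.1·1.6703 = 15.20 m
s_u = 1.44·1007·3.35 / (15.20·9.1) = 4857.8 / 138.32 = 35.12 kPa

s_u = 35.1 kPa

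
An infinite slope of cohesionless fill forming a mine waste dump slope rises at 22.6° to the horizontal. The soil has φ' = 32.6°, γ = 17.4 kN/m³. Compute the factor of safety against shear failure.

FS = 1.54

For a dry cohesionless infinite slope the factor of safety is FS = tanφ' / tanβ.
FS = tan32.6° / tan22.6° = 0.6395 / 0.4163 = 1.536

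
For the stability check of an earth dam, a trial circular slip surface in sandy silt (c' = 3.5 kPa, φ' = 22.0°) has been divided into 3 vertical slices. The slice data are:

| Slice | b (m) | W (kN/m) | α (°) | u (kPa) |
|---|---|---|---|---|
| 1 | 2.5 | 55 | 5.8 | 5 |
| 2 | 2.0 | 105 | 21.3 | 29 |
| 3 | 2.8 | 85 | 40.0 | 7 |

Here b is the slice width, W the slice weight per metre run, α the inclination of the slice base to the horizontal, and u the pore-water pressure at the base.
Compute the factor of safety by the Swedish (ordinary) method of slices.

Ordinary method of slices: FS = Σ[c'·Δl_i + (W_i cosα_i − u_i·Δl_i)·tanφ'] / Σ W_i sinα_i, with Δl_i = b_i / cosα_i.
Slice 1: Δl = 2.5/cos5.8° = 2.513 m; N'_1 = 55·cos5.8° − 5·2.513 = 42.2; c'Δl = 8.80; W sinα = 5.6
Slice 2: Δl = 2.0/cos21.3° = 2.147 m; N'_2 = 105·cos21.3° − 29·2.147 = 35.6; c'Δl = 7.51; W sinα = 38.1
Slice 3: Δl = 2.8/cos40.0° = 3.655 m; N'_3 = 85·cos40.0° − 7·3.655 = 39.5; c'Δl = 12.79; W sinα = 54.6
Σc'Δl = 29.1 kN/m; ΣN' = 117.3 kN/m; ΣW sinα = 98.3 kN/m
Resisting = 29.1 + 117.3·tan22.0° = 29.1 + 47.4 = 76.5 kN/m
FS = 76.5 / 98.3 = 0.778

FS = 0.78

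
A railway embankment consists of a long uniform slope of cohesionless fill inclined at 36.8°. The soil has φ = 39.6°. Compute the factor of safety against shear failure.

For a dry cohesionless infinite slope the factor of safety is FS = tanφ / tanβ.
FS = tan39.6° / tan36.8° = 0.8273 / 0.7481 = 1.106

FS = 1.11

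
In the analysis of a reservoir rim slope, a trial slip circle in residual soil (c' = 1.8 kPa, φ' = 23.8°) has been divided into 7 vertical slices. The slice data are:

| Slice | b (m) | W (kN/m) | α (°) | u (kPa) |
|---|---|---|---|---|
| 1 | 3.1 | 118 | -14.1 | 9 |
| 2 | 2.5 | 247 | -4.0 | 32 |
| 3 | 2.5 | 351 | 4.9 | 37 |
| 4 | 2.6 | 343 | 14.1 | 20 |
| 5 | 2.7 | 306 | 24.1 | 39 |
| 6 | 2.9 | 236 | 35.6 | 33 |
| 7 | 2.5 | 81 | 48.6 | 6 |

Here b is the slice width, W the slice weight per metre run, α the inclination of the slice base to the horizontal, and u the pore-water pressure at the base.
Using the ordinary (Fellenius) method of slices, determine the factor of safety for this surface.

FS = 1.29

Ordinary method of slices: FS = Σ[c'·Δl_i + (W_i cosα_i − u_i·Δl_i)·tanφ'] / Σ W_i sinα_i, with Δl_i = b_i / cosα_i.
Slice 1: Δl = 3.1/cos(-14.1°) = 3.196 m; N'_1 = 118·cos(-14.1°) − 9·3.196 = 85.7; c'Δl = 5.75; W sinα = -28.7
Slice 2: Δl = 2.5/cos(-4.0°) = 2.506 m; N'_2 = 247·cos(-4.0°) − 32·2.506 = 166.2; c'Δl = 4.51; W sinα = -17.2
Slice 3: Δl = 2.5/cos4.9° = 2.509 m; N'_3 = 351·cos4.9° − 37·2.509 = 256.9; c'Δl = 4.52; W sinα = 30.0
Slice 4: Δl = 2.6/cos14.1° = 2.681 m; N'_4 = 343·cos14.1° − 20·2.681 = 279.1; c'Δl = 4.83; W sinα = 83.6
Slice 5: Δl = 2.7/cos24.1° = 2.958 m; N'_5 = 306·cos24.1° − 39·2.958 = 164.0; c'Δl = 5.32; W sinα = 124.9
Slice 6: Δl = 2.9/cos35.6° = 3.567 m; N'_6 = 236·cos35.6° − 33·3.567 = 74.2; c'Δl = 6.42; W sinα = 137.4
Slice 7: Δl = 2.5/cos48.6° = 3.780 m; N'_7 = 81·cos48.6° − 6·3.780 = 30.9; c'Δl = 6.80; W sinα = 60.8
Σc'Δl = 38.2 kN/m; ΣN' = 1056.9 kN/m; ΣW sinα = 390.7 kN/m
Resisting = 38.2 + 1056.9·tan23.8° = 38.2 + 466.1 = 504.3 kN/m
FS = 504.3 / 390.7 = 1.291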